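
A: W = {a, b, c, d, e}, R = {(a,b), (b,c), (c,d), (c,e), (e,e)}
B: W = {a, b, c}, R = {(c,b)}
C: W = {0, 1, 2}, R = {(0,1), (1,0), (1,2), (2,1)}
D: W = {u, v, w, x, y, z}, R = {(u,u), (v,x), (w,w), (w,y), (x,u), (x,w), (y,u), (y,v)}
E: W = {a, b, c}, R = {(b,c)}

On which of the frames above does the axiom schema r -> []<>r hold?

C

Frame correspondent (Sahlqvist): forall x forall y (Rxy -> Ryx) — i.e. symmetry.
A: fails — Rbc but not Rcb.
B: fails — Rcb but not Rbc.
C: ✓.
D: fails — Rxw but not Rwx.
E: fails — Rbc but not Rcb.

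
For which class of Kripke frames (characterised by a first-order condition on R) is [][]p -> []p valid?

density: forall x forall y (Rxy -> exists z (Rxz & Rzy))

Suppose □□p→□p is valid. Take Rxy and set V(p)={w : xR²w}. Then □□p at x, so □p at x, so p at y, i.e. ∃z(Rxz∧Rzy).
Conversely, on a frame with density the schema holds at every world under every valuation.
So the correspondent is density.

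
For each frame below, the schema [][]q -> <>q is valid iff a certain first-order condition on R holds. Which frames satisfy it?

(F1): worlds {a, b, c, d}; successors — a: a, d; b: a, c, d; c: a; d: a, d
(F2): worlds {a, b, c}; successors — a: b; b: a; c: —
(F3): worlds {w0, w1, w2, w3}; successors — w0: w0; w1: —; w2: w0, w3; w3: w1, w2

The schema corresponds to a generalized confluence (Geach) condition: forall x exists w (x R^2 w & xRw).
(F1): satisfies the condition.
(F2): fails — at a but no w with aR²w and aRw.
(F3): fails — at w1 but no w with w1R²w and w1Rw.

(F1)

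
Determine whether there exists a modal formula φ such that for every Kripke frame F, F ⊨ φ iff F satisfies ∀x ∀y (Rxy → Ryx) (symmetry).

This is a Sahlqvist condition; the B axiom p → □◇p defines it.
Suppose p→□◇p is valid. Take Rxy and set V(p)={x}. Then p at x, so □◇p at x, so ◇p at y, so some z with Ryz has p; z=x, i.e. Ryx.

Definable; p → □◇p defines it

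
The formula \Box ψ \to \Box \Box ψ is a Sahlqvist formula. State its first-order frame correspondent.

Suppose □ψ→□□ψ is valid. Take Rxy, Ryz and set V(ψ)={w : Rxw}. Then □ψ at x, so □□ψ at x, so □ψ at y, so ψ at z, i.e. Rxz.

Transitivity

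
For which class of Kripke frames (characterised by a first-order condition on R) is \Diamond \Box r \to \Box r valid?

This is frame-equivalent to ◇r → □◇r (substitute ¬r for r and contrapose).
Suppose ◇r→□◇r is valid. Take Rxy, Rxz and set V(r)={y}. Then ◇r at x, so □◇r at x, so ◇r at z, so some w with Rzw has r; w=y, i.e. Rzy. By symmetry of the argument, Ryz.
The converse is a direct semantic check.
Frame condition: \forall x \forall y \forall z (Rxy \wedge Rxz \to Ryz).

the Euclidean property: \forall x \forall y \forall z (Rxy \wedge Rxz \to Ryz)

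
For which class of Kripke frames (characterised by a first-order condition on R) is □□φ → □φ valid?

Suppose □□φ→□φ is valid. Take Rxy and set V(φ)={w : xR²w}. Then □□φ at x, so □φ at x, so φ at y, i.e. ∃z(Rxz∧Rzy).

density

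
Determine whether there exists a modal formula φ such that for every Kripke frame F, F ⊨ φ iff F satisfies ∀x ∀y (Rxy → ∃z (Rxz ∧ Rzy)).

Yes, by □□p → □p

This is a Sahlqvist condition; the C4 axiom □□p → □p defines it.
Suppose □□p→□p is valid. Take Rxy and set V(p)={w : xR²w}. Then □□p at x, so □p at x, so p at y, i.e. ∃z(Rxz∧Rzy).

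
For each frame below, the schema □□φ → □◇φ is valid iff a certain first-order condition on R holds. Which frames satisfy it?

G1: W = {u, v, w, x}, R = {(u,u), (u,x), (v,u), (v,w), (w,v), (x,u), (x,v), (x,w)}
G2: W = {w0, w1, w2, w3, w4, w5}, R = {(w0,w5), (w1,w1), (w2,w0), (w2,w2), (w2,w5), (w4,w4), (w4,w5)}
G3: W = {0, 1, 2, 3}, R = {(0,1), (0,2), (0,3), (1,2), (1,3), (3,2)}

G1

The schema corresponds to a generalized confluence (Geach) condition: ∀x ∀z (xRz → ∃w (xR²w ∧ zRw)).
G1: ✓.
G2: fails — w0Rw5 but no w with w0R²w and w5Rw.
G3: fails — 0R2 but no w with 0R²w and 2Rw.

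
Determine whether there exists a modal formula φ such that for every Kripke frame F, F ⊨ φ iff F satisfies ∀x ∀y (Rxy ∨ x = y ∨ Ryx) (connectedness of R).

Modal frame validity is preserved under disjoint unions.
Take 4 disjoint single-world reflexive frames: each is trivially connected, but their disjoint union has 4 worlds with no edge between distinct components, so it is not connected.
Hence connectedness of R is not modally definable.

No — not modally definable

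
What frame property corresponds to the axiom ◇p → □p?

This schema is the CD axiom.
Its frame correspondent is partial functionality — ∀x ∀y ∀z (Rxy ∧ Rxz → y = z).

Partial functionality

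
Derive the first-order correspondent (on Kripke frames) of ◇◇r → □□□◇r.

∀x ∀y ∀z ((xR²y ∧ xR³z) → ∃w (y = w ∧ zRw))

This is a Sahlqvist (Geach-type) schema ◇^2□^0r → □^3◇^1r.
First-order correspondent: ∀x ∀y ∀z ((xR²y ∧ xR³z) → ∃w (y = w ∧ zRw)).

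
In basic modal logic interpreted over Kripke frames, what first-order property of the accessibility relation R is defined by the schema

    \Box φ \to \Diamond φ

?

seriality

This is the D axiom.
Its frame correspondent is seriality — \forall x \exists y Rxy.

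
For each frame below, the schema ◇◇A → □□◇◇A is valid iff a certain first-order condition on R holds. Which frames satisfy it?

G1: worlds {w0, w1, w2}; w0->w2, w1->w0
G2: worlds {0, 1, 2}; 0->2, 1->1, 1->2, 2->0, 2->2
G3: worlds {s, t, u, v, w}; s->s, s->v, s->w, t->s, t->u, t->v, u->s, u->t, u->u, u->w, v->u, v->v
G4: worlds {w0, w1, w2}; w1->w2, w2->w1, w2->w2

This is the axiom for a generalized confluence (Geach) condition; its first-order frame correspondent is ∀x ∀y ∀z ((xR²y ∧ xR²z) → ∃w (y = w ∧ zR²w)).
G1: fails — w1R²w2, w1R²w2 but no w with w2=w and w2R²w.
G2: fails — 1R²1, 1R²0 but no w with 1=w and 0R²w.
G3: fails — sR²s, sR²w but no w* with s=w* and wR²w*.
G4: satisfies the condition.

G4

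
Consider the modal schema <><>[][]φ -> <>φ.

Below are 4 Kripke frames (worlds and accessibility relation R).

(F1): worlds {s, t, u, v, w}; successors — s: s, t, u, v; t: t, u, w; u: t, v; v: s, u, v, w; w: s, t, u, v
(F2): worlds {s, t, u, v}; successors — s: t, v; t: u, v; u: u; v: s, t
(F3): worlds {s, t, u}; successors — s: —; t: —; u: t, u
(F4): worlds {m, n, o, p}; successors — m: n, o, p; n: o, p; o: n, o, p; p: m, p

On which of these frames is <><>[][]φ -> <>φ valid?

Frame correspondent (Sahlqvist): forall x forall y (x R^2 y -> exists w (y R^2 w & xRw)) — i.e. a generalized confluence (Geach) condition.
(F1): holds.
(F2): fails — sR²u but no w with uR²w and sRw.
(F3): fails — uR²t but no w with tR²w and uRw.
(F4): holds.

(F1), (F4)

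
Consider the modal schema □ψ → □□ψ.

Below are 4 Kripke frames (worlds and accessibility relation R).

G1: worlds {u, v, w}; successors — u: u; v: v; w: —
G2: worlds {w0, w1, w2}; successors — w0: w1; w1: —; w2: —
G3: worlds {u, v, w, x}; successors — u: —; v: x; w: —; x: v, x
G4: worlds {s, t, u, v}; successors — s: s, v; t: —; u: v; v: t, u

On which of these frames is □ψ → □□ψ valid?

G1, G2

Frame correspondent (Sahlqvist): ∀x ∀y ∀z (Rxy ∧ Ryz → Rxz) — i.e. transitivity.
G1: holds.
G2: holds.
G3: fails — Rvx and Rxv but not Rvv.
G4: fails — Ruv and Rvt but not Rut.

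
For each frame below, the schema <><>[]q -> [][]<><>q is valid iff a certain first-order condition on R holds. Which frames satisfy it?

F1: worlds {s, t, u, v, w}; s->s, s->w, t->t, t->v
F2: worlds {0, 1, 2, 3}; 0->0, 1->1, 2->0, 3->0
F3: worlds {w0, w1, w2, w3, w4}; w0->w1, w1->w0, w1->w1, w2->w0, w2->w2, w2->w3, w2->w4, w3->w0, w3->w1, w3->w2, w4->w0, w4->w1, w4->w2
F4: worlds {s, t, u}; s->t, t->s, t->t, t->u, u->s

Frame correspondent (Sahlqvist): forall x forall y forall z ((x R^2 y & x R^2 z) -> exists w (yRw & z R^2 w)) — i.e. a generalized confluence (Geach) condition.
F1: fails — sR²s, sR²w but no w* with sRw* and wR²w*.
F2: condition met.
F3: condition met.
F4: fails — sR²u, sR²u but no w with uRw and uR²w.

F2, F3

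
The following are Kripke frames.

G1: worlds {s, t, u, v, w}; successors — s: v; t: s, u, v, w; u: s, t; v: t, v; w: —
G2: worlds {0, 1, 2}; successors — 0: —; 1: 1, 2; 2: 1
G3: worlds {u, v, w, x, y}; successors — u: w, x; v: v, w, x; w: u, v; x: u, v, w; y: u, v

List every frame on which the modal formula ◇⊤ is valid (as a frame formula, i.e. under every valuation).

G3

This is the axiom for seriality; its first-order frame correspondent is ∀x ∃y Rxy.
G1: fails — world w has no successor.
G2: fails — world 0 has no successor.
G3: ✓.
Valid on: G3.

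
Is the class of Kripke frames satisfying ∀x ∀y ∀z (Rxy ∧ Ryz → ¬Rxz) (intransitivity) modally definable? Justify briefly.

Any modally definable frame class is closed under surjective bounded morphisms.
The 7-cycle (worlds s,t,u,v,w,x,y with s→t→u→v→w→x→y→s) is intransitive. Mapping every world to a single reflexive point • is a surjective bounded morphism; the reflexive point is not intransitive (R••∧R•• but R••).
Hence intransitivity is not modally definable.

Not modally definable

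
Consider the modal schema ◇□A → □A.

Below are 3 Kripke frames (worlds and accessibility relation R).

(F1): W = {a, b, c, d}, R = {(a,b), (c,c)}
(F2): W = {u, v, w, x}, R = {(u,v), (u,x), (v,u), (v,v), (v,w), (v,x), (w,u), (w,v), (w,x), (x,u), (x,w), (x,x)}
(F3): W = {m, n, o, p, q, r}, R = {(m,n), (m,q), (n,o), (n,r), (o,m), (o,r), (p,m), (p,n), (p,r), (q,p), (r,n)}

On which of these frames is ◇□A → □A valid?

none

This is the axiom for the Euclidean property; its first-order frame correspondent is ∀x ∀y ∀z (Rxy ∧ Rxz → Ryz).
(F1): fails — Rab and Rab but not Rbb.
(F2): fails — Rux and Ruv but not Rxv.
(F3): fails — Rmq and Rmq but not Rqq.
Valid on no frame.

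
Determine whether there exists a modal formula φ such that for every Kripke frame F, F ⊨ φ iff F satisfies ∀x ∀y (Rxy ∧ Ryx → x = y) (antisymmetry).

Modal frame validity is preserved under surjective bounded morphisms.
The 4-cycle (worlds s,t,u,v with s→t→u→v→s) is antisymmetric. Sending even-indexed worlds to a and odd-indexed worlds to b is a surjective bounded morphism onto the two-world frame with a↔b, which is not antisymmetric.
Hence antisymmetry is not modally definable.

No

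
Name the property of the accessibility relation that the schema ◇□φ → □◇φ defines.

Suppose ◇□φ→□◇φ is valid. Take Rxy, Rxz and set V(φ)={w : Ryw}. Then □φ at y so ◇□φ at x, so □◇φ at x, so ◇φ at z, giving w with Rzw and Ryw.
The converse is a direct semantic check.
Frame condition: ∀x ∀y ∀z (Rxy ∧ Rxz → ∃w (Ryw ∧ Rzw)).

convergence: ∀x ∀y ∀z (Rxy ∧ Rxz → ∃w (Ryw ∧ Rzw))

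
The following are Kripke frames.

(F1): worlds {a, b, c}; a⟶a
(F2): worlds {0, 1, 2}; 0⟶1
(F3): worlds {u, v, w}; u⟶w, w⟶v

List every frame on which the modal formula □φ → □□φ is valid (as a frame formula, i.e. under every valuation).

Frame correspondent (Sahlqvist): ∀x ∀y ∀z (Rxy ∧ Ryz → Rxz) — i.e. transitivity.
(F1): ✓.
(F2): ✓.
(F3): fails — Ruw and Rwv but not Ruv.
Valid on: (F1), (F2).

(F1), (F2)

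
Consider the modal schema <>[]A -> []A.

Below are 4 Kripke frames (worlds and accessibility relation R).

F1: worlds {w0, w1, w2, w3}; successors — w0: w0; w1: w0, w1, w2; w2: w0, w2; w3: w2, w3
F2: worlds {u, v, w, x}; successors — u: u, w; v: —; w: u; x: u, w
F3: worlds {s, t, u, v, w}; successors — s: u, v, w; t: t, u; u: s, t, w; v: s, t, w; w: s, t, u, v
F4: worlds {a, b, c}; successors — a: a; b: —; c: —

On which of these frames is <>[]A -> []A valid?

This is the axiom for the Euclidean property; its first-order frame correspondent is forall x forall y forall z (Rxy & Rxz -> Ryz).
F1: fails — Rw1w2 and Rw1w1 but not Rw2w1.
F2: fails — Ruw and Ruw but not Rww.
F3: fails — Rsv and Rsv but not Rvv.
F4: satisfies the condition.

F4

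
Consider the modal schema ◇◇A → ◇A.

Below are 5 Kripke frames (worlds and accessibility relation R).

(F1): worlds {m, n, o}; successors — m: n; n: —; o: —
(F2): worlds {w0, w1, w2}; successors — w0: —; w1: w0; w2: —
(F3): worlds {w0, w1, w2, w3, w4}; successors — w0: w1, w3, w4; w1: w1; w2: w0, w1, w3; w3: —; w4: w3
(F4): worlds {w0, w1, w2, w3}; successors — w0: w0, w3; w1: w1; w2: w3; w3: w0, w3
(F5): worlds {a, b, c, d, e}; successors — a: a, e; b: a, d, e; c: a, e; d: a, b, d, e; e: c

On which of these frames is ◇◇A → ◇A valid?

(F1), (F2)

Frame correspondent (Sahlqvist): ∀x ∀y ∀z (Rxy ∧ Ryz → Rxz) — i.e. transitivity.
(F1): ✓.
(F2): ✓.
(F3): fails — Rw2w0 and Rw0w4 but not Rw2w4.
(F4): fails — Rw2w3 and Rw3w0 but not Rw2w0.
(F5): fails — Rae and Rec but not Rac.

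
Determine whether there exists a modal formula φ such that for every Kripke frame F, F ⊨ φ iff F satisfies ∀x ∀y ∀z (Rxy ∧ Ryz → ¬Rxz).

Not definable by any modal formula

Any modally definable frame class is closed under surjective bounded morphisms.
The 5-cycle (worlds w0,w1,w2,w3,w4 with w0→w1→w2→w3→w4→w0) is intransitive. Mapping every world to a single reflexive point • is a surjective bounded morphism; the reflexive point is not intransitive (R••∧R•• but R••).
Hence intransitivity is not modally definable.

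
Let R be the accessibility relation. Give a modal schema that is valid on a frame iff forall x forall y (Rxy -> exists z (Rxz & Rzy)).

A defining formula is □□s → □s (the C4 axiom).
Suppose □□s→□s is valid. Take Rxy and set V(s)={w : xR²w}. Then □□s at x, so □s at x, so s at y, i.e. ∃z(Rxz∧Rzy).

□□s → □s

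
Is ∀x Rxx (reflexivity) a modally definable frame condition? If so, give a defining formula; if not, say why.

The condition is reflexivity. A defining modal formula is □p → p.

Definable; □p → p defines it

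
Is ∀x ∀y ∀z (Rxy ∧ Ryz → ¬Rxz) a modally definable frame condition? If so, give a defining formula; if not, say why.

Modal frame validity is preserved under surjective bounded morphisms.
The 3-cycle (worlds w0,w1,w2 with w0→w1→w2→w0) is intransitive. Mapping every world to a single reflexive point • is a surjective bounded morphism; the reflexive point is not intransitive (R••∧R•• but R••).
So the class is not modally definable.

No — not modally definable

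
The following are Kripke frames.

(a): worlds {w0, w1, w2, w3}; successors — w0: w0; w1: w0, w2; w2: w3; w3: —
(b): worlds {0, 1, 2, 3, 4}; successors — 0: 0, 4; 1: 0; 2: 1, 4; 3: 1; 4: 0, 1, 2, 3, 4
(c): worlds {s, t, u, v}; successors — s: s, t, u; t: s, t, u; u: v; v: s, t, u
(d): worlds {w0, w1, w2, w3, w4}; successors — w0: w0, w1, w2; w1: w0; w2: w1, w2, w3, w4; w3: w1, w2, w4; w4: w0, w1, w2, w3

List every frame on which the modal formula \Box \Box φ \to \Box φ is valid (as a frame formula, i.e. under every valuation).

Frame correspondent (Sahlqvist): \forall x \forall y (Rxy \to \exists z (Rxz \wedge Rzy)) — i.e. density.
(a): fails — Rw1w2 but no z with Rw1z and Rzw2.
(b): fails — R31 but no z with R3z and Rz1.
(c): fails — Ruv but no z with Ruz and Rzv.
(d): holds.

(d)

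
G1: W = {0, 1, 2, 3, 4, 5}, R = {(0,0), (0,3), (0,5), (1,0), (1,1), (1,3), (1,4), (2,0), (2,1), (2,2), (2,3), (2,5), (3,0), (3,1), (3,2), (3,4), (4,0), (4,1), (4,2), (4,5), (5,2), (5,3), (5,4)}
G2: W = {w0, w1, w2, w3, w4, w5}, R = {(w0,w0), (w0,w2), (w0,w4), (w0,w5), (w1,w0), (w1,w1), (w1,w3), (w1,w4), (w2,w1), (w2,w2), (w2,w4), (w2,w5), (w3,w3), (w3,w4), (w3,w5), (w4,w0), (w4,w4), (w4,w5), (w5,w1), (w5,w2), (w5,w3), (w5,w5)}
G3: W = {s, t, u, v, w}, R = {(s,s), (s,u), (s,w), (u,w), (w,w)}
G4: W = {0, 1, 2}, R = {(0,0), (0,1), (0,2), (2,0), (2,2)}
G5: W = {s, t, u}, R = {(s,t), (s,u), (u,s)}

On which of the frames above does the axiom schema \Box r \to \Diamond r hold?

Frame correspondent (Sahlqvist): \forall x \exists y Rxy — i.e. seriality.
G1: holds.
G2: holds.
G3: fails — world t has no successor.
G4: fails — world 1 has no successor.
G5: fails — world t has no successor.
Valid on: G1, G2.

G1, G2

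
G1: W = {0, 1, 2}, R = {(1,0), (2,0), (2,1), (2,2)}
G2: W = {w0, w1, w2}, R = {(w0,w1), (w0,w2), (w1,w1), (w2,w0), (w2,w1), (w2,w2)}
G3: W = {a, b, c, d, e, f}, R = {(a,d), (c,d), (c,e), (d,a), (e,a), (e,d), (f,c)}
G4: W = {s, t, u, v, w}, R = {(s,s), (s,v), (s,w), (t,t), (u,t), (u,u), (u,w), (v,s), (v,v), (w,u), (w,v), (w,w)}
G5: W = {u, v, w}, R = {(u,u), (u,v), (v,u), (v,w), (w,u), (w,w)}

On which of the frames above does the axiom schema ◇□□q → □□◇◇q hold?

G2, G5

This is the axiom for a generalized confluence (Geach) condition; its first-order frame correspondent is ∀x ∀y ∀z ((xRy ∧ xR²z) → ∃w (yR²w ∧ zR²w)).
G1: fails — 2R0, 2R²0 but no w with 0R²w and 0R²w.
G2: holds.
G3: fails — aRd, aR²a but no w with dR²w and aR²w.
G4: fails — uRt, uR²v but no w* with tR²w* and vR²w*.
G5: holds.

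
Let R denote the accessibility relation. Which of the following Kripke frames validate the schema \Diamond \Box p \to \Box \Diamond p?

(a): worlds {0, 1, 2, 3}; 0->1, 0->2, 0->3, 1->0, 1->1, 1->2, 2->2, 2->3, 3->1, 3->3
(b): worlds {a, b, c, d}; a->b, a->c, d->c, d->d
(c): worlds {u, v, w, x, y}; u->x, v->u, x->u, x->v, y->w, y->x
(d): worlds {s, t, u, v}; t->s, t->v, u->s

(a)

This is the axiom for convergence; its first-order frame correspondent is \forall x \forall y \forall z (Rxy \wedge Rxz \to \exists w (Ryw \wedge Rzw)).
(a): holds.
(b): fails — Rac and Rac but c and c have no common successor.
(c): fails — Rxu and Rxv but u and v have no common successor.
(d): fails — Rts and Rts but s and s have no common successor.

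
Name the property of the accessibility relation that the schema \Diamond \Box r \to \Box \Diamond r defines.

convergence

Suppose ◇□r→□◇r is valid. Take Rxy, Rxz and set V(r)={w : Ryw}. Then □r at y so ◇□r at x, so □◇r at x, so ◇r at z, giving w with Rzw and Ryw.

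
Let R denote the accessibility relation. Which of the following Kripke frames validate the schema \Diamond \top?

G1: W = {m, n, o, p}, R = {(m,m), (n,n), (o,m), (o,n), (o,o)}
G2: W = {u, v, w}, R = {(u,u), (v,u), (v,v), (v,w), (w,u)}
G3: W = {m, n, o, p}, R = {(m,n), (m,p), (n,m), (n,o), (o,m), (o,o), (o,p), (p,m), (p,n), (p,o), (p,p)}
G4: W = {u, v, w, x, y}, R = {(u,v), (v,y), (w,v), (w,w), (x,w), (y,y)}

G2, G3, G4

Frame correspondent (Sahlqvist): \forall x \exists y Rxy — i.e. seriality.
G1: fails — world p has no successor.
G2: ✓.
G3: ✓.
G4: ✓.
Valid on: G2, G3, G4.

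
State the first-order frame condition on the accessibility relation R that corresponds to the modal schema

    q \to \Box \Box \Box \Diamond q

This is a Sahlqvist (Geach-type) schema ◇^0□^0q → □^3◇^1q.
Minimal-valuation argument: fix x; take any y with xR^0y and any z with xR^3z. Set V(q) to the set of worlds R-reachable from y in exactly 0 steps. Then □^0q holds at y, so the antecedent holds at x; validity forces ◇^1q at z, giving a w with zR^1w and yR^0w.
First-order correspondent: \forall x \forall z (x R^3 z \to \exists w (x = w \wedge zRw)).

\forall x \forall z (x R^3 z \to \exists w (x = w \wedge zRw))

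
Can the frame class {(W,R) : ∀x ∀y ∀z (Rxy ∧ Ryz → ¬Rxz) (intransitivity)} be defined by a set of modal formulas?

If a class were modally definable it would be closed under surjective bounded morphisms (Goldblatt–Thomason).
The 7-cycle (worlds 0,1,2,3,4,5,6 with 0→1→2→3→4→5→6→0) is intransitive. Mapping every world to a single reflexive point • is a surjective bounded morphism; the reflexive point is not intransitive (R••∧R•• but R••).
So no modal formula (or set of formulas) defines exactly the intransitive frames.

Not modally definable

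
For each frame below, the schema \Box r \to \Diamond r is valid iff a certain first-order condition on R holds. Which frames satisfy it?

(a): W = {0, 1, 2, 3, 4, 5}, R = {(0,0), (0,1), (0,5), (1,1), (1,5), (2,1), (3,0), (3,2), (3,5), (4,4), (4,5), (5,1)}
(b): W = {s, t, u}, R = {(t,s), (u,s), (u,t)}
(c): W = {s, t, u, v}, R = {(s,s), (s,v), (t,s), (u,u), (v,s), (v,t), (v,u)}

(a), (c)

Frame correspondent (Sahlqvist): \forall x \exists y Rxy — i.e. seriality.
(a): satisfies the condition.
(b): fails — world s has no successor.
(c): satisfies the condition.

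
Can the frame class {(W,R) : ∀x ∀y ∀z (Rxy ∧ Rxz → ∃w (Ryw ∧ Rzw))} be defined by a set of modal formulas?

This is a Sahlqvist condition; the .2 axiom ◇□q → □◇q defines it.

Yes, by ◇□q → □◇q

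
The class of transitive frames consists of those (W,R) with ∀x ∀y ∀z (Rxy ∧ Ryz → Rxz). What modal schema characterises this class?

This is transitivity; the standard corresponding axiom is 4: □p → □□p.
Suppose □p→□□p is valid. Take Rxy, Ryz and set V(p)={w : Rxw}. Then □p at x, so □□p at x, so □p at y, so p at z, i.e. Rxz.

□p → □□p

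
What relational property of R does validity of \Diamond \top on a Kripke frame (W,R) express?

seriality

This is a form of the D axiom.
It corresponds to seriality: \forall x \exists y Rxy.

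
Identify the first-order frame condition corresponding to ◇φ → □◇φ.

Suppose ◇φ→□◇φ is valid. Take Rxy, Rxz and set V(φ)={y}. Then ◇φ at x, so □◇φ at x, so ◇φ at z, so some w with Rzw has φ; w=y, i.e. Rzy. By symmetry of the argument, Ryz.
Conversely, any frame satisfying ∀x ∀y ∀z (Rxy ∧ Rxz → Ryz) validates the schema.
Frame condition: ∀x ∀y ∀z (Rxy ∧ Rxz → Ryz).

The Euclidean property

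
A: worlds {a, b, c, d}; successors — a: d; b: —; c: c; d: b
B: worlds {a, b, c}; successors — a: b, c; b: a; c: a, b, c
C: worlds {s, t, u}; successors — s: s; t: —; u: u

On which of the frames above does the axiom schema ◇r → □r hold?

A, C

Frame correspondent (Sahlqvist): ∀x ∀y ∀z (Rxy ∧ Rxz → y = z) — i.e. partial functionality.
A: holds.
B: fails — a sees both b and c.
C: holds.
Valid on: A, C.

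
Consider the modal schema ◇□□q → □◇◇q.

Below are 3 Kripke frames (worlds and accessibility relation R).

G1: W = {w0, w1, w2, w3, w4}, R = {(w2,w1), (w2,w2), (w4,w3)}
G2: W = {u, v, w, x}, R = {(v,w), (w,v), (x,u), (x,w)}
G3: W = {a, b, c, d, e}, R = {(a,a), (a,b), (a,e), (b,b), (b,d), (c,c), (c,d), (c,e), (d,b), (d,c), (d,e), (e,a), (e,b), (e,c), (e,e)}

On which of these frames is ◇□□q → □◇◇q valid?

G3

Frame correspondent (Sahlqvist): ∀x ∀y ∀z ((xRy ∧ xRz) → ∃w (yR²w ∧ zR²w)) — i.e. a generalized confluence (Geach) condition.
G1: fails — w2Rw1, w2Rw1 but no w with w1R²w and w1R²w.
G2: fails — xRu, xRu but no t with uR²t and uR²t.
G3: condition met.
Valid on: G3.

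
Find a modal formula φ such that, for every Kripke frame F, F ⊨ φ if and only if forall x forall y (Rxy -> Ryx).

This is symmetry; the standard corresponding axiom is B: r → □◇r.
Suppose r→□◇r is valid. Take Rxy and set V(r)={x}. Then r at x, so □◇r at x, so ◇r at y, so some z with Ryz has r; z=x, i.e. Ryx.

r → □◇r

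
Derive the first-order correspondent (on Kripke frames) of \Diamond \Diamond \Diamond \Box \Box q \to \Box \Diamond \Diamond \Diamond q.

\forall x \forall y \forall z ((x R^3 y \wedge xRz) \to \exists w (y R^2 w \wedge z R^3 w))

This is a Sahlqvist (Geach-type) schema ◇^3□^2q → □^1◇^3q.
Minimal-valuation argument: fix x; take any y with xR^3y and any z with xR^1z. Set V(q) to the set of worlds R-reachable from y in exactly 2 steps. Then □^2q holds at y, so the antecedent holds at x; validity forces ◇^3q at z, giving a w with zR^3w and yR^2w.
First-order correspondent: \forall x \forall y \forall z ((x R^3 y \wedge xRz) \to \exists w (y R^2 w \wedge z R^3 w)).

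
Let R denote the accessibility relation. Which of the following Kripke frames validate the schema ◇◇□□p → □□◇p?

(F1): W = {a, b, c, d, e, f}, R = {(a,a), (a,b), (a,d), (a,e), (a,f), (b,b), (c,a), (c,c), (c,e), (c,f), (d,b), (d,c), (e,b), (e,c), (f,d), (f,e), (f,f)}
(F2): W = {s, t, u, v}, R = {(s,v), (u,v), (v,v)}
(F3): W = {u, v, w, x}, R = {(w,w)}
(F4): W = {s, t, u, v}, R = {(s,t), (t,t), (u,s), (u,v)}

(F2), (F3), (F4)

Frame correspondent (Sahlqvist): ∀x ∀y ∀z ((xR²y ∧ xR²z) → ∃w (yR²w ∧ zRw)) — i.e. a generalized confluence (Geach) condition.
(F1): fails — aR²b, aR²c but no w with bR²w and cRw.
(F2): condition met.
(F3): condition met.
(F4): condition met.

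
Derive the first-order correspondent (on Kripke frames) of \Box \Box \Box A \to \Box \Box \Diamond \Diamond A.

\forall x \forall z (x R^2 z \to \exists w (x R^3 w \wedge z R^2 w))

This is a Sahlqvist (Geach-type) schema ◇^0□^3A → □^2◇^2A.
First-order correspondent: \forall x \forall z (x R^2 z \to \exists w (x R^3 w \wedge z R^2 w)).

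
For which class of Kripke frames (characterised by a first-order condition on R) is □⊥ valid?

□⊥ is valid iff no world has any successor (otherwise □⊥ fails at any world with one).
The converse is a direct semantic check.
So the correspondent is emptiness of R.

emptiness of R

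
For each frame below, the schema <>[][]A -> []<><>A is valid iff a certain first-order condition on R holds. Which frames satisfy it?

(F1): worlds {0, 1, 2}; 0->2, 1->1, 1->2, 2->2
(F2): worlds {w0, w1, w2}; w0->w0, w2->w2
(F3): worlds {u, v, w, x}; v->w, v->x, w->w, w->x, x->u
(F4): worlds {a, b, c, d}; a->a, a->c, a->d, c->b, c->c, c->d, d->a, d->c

The schema corresponds to a generalized confluence (Geach) condition: forall x forall y forall z ((xRy & xRz) -> exists w (y R^2 w & z R^2 w)).
(F1): condition met.
(F2): condition met.
(F3): fails — vRw, vRx but no t with wR²t and xR²t.
(F4): fails — cRb, cRb but no w with bR²w and bR²w.

(F1), (F2)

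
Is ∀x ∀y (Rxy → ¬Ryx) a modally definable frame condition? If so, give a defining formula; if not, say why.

If a class were modally definable it would be closed under surjective bounded morphisms (Goldblatt–Thomason).
The 5-cycle (worlds w0,w1,w2,w3,w4 with w0→w1→w2→w3→w4→w0) is asymmetric. Mapping every world to a single reflexive point • is a surjective bounded morphism, and the reflexive point is not asymmetric (R•• but asymmetry requires ¬R••).
So the class is not modally definable.

No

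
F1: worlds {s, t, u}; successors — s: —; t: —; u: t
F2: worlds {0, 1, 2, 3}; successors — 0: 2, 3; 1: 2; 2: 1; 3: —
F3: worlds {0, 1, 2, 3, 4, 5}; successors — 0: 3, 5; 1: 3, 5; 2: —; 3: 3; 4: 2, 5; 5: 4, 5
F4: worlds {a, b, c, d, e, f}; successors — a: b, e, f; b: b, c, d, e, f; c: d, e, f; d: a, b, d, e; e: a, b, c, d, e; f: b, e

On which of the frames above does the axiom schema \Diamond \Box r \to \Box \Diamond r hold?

The schema corresponds to convergence: \forall x \forall y \forall z (Rxy \wedge Rxz \to \exists w (Ryw \wedge Rzw)).
F1: fails — Rut and Rut but t and t have no common successor.
F2: fails — R03 and R03 but 3 and 3 have no common successor.
F3: fails — R03 and R05 but 3 and 5 have no common successor.
F4: satisfies the condition.

F4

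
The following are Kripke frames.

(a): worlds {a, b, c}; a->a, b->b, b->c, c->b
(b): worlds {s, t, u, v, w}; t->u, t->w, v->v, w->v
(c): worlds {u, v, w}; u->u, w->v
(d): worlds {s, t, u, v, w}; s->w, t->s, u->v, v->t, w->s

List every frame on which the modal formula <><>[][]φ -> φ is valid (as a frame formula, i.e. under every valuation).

This is the axiom for a generalized confluence (Geach) condition; its first-order frame correspondent is forall x forall y (x R^2 y -> exists w (y R^2 w & x = w)).
(a): ✓.
(b): fails — tR²v but no w* with vR²w* and t=w*.
(c): ✓.
(d): fails — tR²w but no w* with wR²w* and t=w*.

(a), (c)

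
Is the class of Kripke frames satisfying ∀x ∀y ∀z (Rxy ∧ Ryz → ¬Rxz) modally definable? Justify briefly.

Not definable by any modal formula

Modal frame validity is preserved under surjective bounded morphisms.
The 5-cycle (worlds a,b,c,d,e with a→b→c→d→e→a) is intransitive. Mapping every world to a single reflexive point • is a surjective bounded morphism; the reflexive point is not intransitive (R••∧R•• but R••).
Hence intransitivity is not modally definable.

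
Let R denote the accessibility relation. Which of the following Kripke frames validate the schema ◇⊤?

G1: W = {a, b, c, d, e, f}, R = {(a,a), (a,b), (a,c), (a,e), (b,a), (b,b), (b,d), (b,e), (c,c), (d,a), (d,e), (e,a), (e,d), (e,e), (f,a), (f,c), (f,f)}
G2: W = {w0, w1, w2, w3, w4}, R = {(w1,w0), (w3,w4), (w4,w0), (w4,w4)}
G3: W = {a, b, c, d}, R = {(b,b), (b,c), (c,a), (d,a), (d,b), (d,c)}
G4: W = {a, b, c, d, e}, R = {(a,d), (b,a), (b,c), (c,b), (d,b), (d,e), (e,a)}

This is the axiom for seriality; its first-order frame correspondent is ∀x ∃y Rxy.
G1: satisfies the condition.
G2: fails — world w0 has no successor.
G3: fails — world a has no successor.
G4: satisfies the condition.

G1, G4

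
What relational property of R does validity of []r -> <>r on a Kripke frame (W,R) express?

seriality: forall x exists y Rxy

This is the D axiom.
It corresponds to seriality: forall x exists y Rxy.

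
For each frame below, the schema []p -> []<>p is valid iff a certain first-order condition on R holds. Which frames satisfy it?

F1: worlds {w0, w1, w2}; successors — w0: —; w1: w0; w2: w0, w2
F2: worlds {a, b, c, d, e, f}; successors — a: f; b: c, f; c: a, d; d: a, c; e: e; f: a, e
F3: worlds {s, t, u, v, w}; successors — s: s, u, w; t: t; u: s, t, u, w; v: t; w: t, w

F3

Frame correspondent (Sahlqvist): forall x forall z (xRz -> exists w (xRw & zRw)) — i.e. a generalized confluence (Geach) condition.
F1: fails — w1Rw0 but no w with w1Rw and w0Rw.
F2: fails — aRf but no w with aRw and fRw.
F3: ✓.
Valid on: F3.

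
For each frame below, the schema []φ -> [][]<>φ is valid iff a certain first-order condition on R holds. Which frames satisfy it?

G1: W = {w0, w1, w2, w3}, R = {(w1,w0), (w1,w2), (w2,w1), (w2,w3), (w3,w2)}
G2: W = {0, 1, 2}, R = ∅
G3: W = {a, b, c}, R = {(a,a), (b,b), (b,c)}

Frame correspondent (Sahlqvist): forall x forall z (x R^2 z -> exists w (xRw & zRw)) — i.e. a generalized confluence (Geach) condition.
G1: fails — w2R²w0 but no w with w2Rw and w0Rw.
G2: satisfies the condition.
G3: fails — bR²c but no w with bRw and cRw.
Valid on: G2.

G2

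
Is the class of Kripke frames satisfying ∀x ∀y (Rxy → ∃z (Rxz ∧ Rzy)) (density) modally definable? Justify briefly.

Yes, by □□r → □r

This is a Sahlqvist condition; the C4 axiom □□r → □r defines it.
Suppose □□r→□r is valid. Take Rxy and set V(r)={w : xR²w}. Then □□r at x, so □r at x, so r at y, i.e. ∃z(Rxz∧Rzy).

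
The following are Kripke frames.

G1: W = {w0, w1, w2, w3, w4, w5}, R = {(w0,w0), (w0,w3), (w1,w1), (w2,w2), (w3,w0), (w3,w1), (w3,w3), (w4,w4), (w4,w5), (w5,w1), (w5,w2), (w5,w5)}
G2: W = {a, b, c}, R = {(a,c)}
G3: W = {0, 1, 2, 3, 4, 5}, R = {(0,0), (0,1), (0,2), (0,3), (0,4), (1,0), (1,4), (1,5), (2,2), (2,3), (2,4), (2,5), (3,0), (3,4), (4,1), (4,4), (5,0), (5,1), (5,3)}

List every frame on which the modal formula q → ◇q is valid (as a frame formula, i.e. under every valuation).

The schema corresponds to reflexivity: ∀x Rxx.
G1: holds.
G2: fails — world a does not see itself.
G3: fails — world 1 does not see itself.
Valid on: G1.

G1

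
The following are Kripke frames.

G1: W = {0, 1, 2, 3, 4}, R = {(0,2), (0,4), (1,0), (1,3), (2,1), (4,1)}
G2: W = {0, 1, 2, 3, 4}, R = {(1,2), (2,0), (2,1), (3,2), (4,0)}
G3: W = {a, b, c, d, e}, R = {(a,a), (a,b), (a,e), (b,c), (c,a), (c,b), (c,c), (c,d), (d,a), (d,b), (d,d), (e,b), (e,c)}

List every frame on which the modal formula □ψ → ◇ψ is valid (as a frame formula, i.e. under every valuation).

G3

The schema corresponds to seriality: ∀x ∃y Rxy.
G1: fails — world 3 has no successor.
G2: fails — world 0 has no successor.
G3: holds.
Valid on: G3.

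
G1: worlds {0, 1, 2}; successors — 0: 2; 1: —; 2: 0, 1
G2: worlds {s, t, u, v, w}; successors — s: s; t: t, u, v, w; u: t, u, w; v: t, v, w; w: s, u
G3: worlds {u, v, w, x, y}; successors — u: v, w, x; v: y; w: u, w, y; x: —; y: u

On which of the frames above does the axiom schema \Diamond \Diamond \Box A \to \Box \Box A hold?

none

Frame correspondent (Sahlqvist): \forall x \forall y \forall z ((x R^2 y \wedge x R^2 z) \to \exists w (yRw \wedge z = w)) — i.e. a generalized confluence (Geach) condition.
G1: fails — 0R²0, 0R²0 but no w with 0Rw and 0=w.
G2: fails — tR²s, tR²t but no w* with sRw* and t=w*.
G3: fails — uR²u, uR²u but no t with uRt and u=t.
Valid on no frame.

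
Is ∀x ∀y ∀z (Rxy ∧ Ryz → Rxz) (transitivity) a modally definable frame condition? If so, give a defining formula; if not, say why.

Yes, by □p → □□p

The condition is transitivity. A defining modal formula is □p → □□p.
Suppose □p→□□p is valid. Take Rxy, Ryz and set V(p)={w : Rxw}. Then □p at x, so □□p at x, so □p at y, so p at z, i.e. Rxz.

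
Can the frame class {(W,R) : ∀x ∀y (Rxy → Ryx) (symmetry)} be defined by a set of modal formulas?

This is a Sahlqvist condition; the B axiom q → □◇q defines it.

Yes — defined by q → □◇q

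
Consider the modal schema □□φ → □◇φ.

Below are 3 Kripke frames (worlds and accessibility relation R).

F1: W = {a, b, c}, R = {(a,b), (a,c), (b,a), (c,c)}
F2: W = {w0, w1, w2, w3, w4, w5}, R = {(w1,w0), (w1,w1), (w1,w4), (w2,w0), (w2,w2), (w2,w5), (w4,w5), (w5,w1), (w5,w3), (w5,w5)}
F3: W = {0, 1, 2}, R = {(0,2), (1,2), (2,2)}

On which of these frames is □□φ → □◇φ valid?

F1, F3

The schema corresponds to a generalized confluence (Geach) condition: ∀x ∀z (xRz → ∃w (xR²w ∧ zRw)).
F1: holds.
F2: fails — w1Rw0 but no w with w1R²w and w0Rw.
F3: holds.
Valid on: F1, F3.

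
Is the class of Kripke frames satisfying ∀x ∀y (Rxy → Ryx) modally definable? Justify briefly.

Yes, by r → □◇r

The condition is symmetry. A defining modal formula is r → □◇r.
Suppose r→□◇r is valid. Take Rxy and set V(r)={x}. Then r at x, so □◇r at x, so ◇r at y, so some z with Ryz has r; z=x, i.e. Ryx.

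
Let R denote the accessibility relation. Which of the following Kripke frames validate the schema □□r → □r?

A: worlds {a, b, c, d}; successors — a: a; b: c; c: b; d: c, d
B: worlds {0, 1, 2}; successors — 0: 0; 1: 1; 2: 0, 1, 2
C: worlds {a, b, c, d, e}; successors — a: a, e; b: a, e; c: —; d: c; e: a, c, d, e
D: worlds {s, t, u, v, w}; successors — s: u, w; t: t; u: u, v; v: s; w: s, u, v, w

Frame correspondent (Sahlqvist): ∀x ∀y (Rxy → ∃z (Rxz ∧ Rzy)) — i.e. density.
A: fails — Rbc but no z with Rbz and Rzc.
B: satisfies the condition.
C: fails — Rdc but no z with Rdz and Rzc.
D: fails — Rvs but no z with Rvz and Rzs.

B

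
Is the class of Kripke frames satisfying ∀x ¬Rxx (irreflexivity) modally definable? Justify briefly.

Not modally definable

Modal frame validity is preserved under surjective bounded morphisms.
The 4-cycle (worlds s,t,u,v with s→t→u→v→s) is irreflexive, and the map sending every world to a single reflexive point • is a surjective bounded morphism (forth: every edge maps to (•,•); back: every world has a successor). So any modal formula valid on the 4-cycle is also valid on the reflexive point, which is not irreflexive.
So no modal formula (or set of formulas) defines exactly the irreflexive frames.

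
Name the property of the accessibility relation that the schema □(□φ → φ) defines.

Suppose □(□φ→φ) is valid. Take Rxy and set V(φ)={w : Ryw}. Then at y, □φ holds; since □(□φ→φ) at x, □φ→φ at y, so φ at y, i.e. Ryy.
Conversely, any frame satisfying ∀x ∀y (Rxy → Ryy) validates the schema.
So the correspondent is shift-reflexivity.

shift-reflexivity: ∀x ∀y (Rxy → Ryy)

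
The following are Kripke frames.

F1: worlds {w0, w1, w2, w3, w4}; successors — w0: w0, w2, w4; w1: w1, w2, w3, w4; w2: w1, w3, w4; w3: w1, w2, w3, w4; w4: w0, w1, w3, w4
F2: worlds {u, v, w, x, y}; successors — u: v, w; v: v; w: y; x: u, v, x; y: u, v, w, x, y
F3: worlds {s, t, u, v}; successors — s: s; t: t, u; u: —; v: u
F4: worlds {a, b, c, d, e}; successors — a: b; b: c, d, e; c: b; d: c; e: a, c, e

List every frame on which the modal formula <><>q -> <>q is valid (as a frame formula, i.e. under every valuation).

This is the axiom for transitivity; its first-order frame correspondent is forall x forall y forall z (Rxy & Ryz -> Rxz).
F1: fails — Rw0w4 and Rw4w1 but not Rw0w1.
F2: fails — Ruw and Rwy but not Ruy.
F3: holds.
F4: fails — Rbc and Rcb but not Rbb.
Valid on: F3.

F3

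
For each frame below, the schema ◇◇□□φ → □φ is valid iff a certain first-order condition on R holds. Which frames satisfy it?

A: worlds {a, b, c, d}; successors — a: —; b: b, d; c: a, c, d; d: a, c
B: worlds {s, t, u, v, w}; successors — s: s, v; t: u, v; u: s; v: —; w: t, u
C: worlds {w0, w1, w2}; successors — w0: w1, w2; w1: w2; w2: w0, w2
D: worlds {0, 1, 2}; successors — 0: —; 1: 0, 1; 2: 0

none

Frame correspondent (Sahlqvist): ∀x ∀y ∀z ((xR²y ∧ xRz) → ∃w (yR²w ∧ z = w)) — i.e. a generalized confluence (Geach) condition.
A: fails — bR²a, bRb but no w with aR²w and b=w.
B: fails — sR²v, sRs but no w* with vR²w* and s=w*.
C: fails — w0R²w0, w0Rw1 but no w with w0R²w and w1=w.
D: fails — 1R²0, 1R0 but no w with 0R²w and 0=w.
Valid on no frame.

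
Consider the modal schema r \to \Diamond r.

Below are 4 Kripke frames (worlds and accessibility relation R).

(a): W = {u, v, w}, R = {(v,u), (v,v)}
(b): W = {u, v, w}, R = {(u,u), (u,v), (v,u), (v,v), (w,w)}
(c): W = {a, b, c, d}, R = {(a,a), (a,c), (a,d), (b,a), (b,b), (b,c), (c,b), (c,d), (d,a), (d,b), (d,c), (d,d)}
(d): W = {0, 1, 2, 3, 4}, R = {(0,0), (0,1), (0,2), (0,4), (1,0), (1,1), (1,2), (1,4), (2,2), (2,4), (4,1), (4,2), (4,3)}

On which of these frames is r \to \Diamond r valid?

The schema corresponds to reflexivity: \forall x Rxx.
(a): fails — world u does not see itself.
(b): condition met.
(c): fails — world c does not see itself.
(d): fails — world 3 does not see itself.

(b)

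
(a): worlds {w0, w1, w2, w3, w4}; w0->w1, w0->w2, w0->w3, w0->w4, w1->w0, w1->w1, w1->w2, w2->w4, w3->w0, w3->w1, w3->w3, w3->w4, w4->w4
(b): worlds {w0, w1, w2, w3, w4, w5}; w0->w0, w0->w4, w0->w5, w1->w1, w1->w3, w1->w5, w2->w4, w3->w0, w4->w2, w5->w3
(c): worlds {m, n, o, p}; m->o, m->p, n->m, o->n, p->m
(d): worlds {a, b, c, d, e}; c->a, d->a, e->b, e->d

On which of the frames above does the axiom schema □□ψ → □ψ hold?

This is the axiom for density; its first-order frame correspondent is ∀x ∀y (Rxy → ∃z (Rxz ∧ Rzy)).
(a): satisfies the condition.
(b): fails — Rw2w4 but no z with Rw2z and Rzw4.
(c): fails — Ron but no z with Roz and Rzn.
(d): fails — Red but no z with Rez and Rzd.

(a)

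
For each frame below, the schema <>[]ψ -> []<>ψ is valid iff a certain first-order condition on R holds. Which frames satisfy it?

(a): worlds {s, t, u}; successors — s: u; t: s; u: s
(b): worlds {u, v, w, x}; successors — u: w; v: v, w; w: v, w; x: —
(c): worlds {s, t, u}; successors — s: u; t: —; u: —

The schema corresponds to convergence: forall x forall y forall z (Rxy & Rxz -> exists w (Ryw & Rzw)).
(a): holds.
(b): holds.
(c): fails — Rsu and Rsu but u and u have no common successor.

(a), (b)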